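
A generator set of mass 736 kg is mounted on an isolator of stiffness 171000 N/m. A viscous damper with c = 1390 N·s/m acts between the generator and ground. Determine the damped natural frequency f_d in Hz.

2.42 Hz

ω_n = √(k/m) = √(171000/736) = 15.24 rad/s.
Critical damping c_c = 2√(k·m) = 2√(171000 × 736) = 22440 N·s/m, so ζ = c/c_c = 1390/22440 = 0.06195.
ω_d = ω_n√(1 − ζ²) = 15.24 × √(1 − 0.00384) = 15.21 rad/s.
f_d = ω_d/(2π) = 2.421 Hz.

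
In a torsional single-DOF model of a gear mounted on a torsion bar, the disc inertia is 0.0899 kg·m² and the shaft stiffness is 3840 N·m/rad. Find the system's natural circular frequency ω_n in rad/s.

207 rad/s

ω_n = √(k_t/J) = √(3840/0.0899) = √42710 = 206.7 rad/s.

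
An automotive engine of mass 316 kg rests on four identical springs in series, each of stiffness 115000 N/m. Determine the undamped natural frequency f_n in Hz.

Series springs: 1/k_eq = 4/115000, so k_eq = 115000/4 = 28750 N/m.
ω_n = √(k_eq/m) = √(28750/316) = √90.98 = 9.538 rad/s.
f_n = ω_n/(2π) = 9.538/6.283 = 1.518 Hz.

1.52 Hz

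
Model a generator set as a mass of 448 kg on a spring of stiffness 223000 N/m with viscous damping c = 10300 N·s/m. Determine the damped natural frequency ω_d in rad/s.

19.1 rad/s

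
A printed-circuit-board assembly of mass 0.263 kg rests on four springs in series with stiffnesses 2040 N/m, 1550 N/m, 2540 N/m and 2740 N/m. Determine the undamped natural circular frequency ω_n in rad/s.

Series springs: 1/k_eq = 1/2040 + 1/1550 + 1/2540 + 1/2740 = 0.001894, so k_eq = 528.0 N/m.
ω_n = √(k_eq/m) = √(528.0/0.263) = √2008 = 44.81 rad/s.

44.8 rad/s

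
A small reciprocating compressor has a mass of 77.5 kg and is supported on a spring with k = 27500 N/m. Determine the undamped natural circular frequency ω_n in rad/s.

18.8 rad/s

ω_n = √(k/m) = √(27500/77.5) = √354.8 = 18.84 rad/s.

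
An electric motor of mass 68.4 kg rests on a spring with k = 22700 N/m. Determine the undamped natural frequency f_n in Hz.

2.90 Hz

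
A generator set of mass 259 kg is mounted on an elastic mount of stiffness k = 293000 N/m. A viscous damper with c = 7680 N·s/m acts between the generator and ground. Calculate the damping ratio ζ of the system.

0.441

ω_n = √(k/m) = √(293000/259) = 33.63 rad/s.
Critical damping c_c = 2√(k·m) = 2√(293000 × 259) = 17420 N·s/m, so ζ = c/c_c = 7680/17420 = 0.4408.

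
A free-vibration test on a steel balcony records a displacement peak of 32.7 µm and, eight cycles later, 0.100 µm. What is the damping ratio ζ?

0.114

Logarithmic decrement δ = (1/n)·ln(x₀/x_n) = (1/8)·ln(32.7/0.100) = (1/8)·ln(327.0) = 0.7237.
ζ = δ/√(4π² + δ²) = 0.7237/√(39.48 + 0.524) = 0.7237/6.325 = 0.1144.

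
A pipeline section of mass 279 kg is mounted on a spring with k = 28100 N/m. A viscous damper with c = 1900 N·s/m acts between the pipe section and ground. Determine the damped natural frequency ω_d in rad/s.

9.44 rad/s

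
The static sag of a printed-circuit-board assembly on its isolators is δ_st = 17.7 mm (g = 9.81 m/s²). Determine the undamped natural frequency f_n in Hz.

3.75 Hz

ω_n = √(g/δ_st) = √(9.81/0.0177) = √554.2 = 23.54 rad/s.
f_n = ω_n/(2π) = 23.54/6.283 = 3.747 Hz.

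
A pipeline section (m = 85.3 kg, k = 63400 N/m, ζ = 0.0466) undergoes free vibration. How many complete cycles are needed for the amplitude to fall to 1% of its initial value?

Logarithmic decrement δ = 2πζ/√(1 − ζ²) = 2π × 0.04660/√(1 − 0.00217) = 0.2931.
x_n/x₀ = e^(−nδ) ≤ 0.01; take ln: n ≥ ln(1/0.01)/δ = 4.605/0.2931 = 15.71.
So 16 complete cycles are required.

16 cycles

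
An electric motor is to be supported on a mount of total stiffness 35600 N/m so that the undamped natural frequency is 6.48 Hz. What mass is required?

21.5 kg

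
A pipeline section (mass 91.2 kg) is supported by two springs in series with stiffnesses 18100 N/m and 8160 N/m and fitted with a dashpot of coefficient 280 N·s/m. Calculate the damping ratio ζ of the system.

0.195

Series springs: 1/k_eq = 1/18100 + 1/8160 = 0.0001778, so k_eq = 5624 N/m.
ω_n = √(k_eq/m) = √(5624/91.2) = 7.853 rad/s.
Critical damping c_c = 2√(k_eq·m) = 2√(5624 × 91.2) = 1432 N·s/m, so ζ = c/c_c = 280/1432 = 0.1955.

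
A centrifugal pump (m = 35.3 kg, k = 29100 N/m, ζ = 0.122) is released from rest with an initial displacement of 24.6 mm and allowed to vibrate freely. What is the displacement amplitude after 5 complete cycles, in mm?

0.517 mm

Logarithmic decrement δ = 2πζ/√(1 − ζ²) = 2π × 0.1220/√(1 − 0.0149) = 0.7723.
After n cycles, x_n/x₀ = e^(−nδ), so x_5 = 24.6 × e^(−5 × 0.7723) = 24.6 × 0.02103 = 0.5175 mm.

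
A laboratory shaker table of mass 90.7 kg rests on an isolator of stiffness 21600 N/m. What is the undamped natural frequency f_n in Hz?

2.46 Hz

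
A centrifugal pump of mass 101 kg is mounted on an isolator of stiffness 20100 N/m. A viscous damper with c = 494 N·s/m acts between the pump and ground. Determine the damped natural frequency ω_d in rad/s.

ω_n = √(k/m) = √(20100/101) = 14.11 rad/s.
Critical damping c_c = 2√(k·m) = 2√(20100 × 101) = 2850 N·s/m, so ζ = c/c_c = 494/2850 = 0.1734.
ω_d = ω_n√(1 − ζ²) = 14.11 × √(1 − 0.0301) = 13.89 rad/s.

13.9 rad/s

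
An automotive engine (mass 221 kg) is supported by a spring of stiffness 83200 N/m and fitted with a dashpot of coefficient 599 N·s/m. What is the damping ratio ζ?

ω_n = √(k/m) = √(83200/221) = 19.40 rad/s.
Critical damping c_c = 2√(k·m) = 2√(83200 × 221) = 8576 N·s/m, so ζ = c/c_c = 599/8576 = 0.06985.

0.0698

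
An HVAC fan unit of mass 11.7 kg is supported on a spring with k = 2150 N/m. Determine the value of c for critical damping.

317 N·s/m

c_c = 2√(k·m) = 2√(2150 × 11.7) = 2 × 158.6 = 317.2 N·s/m.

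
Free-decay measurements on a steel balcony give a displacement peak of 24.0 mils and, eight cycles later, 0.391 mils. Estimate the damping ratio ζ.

0.0816

Logarithmic decrement δ = (1/n)·ln(x₀/x_n) = (1/8)·ln(24.0/0.391) = (1/8)·ln(61.38) = 0.5146.
ζ = δ/√(4π² + δ²) = 0.5146/√(39.48 + 0.265) = 0.5146/6.304 = 0.08163.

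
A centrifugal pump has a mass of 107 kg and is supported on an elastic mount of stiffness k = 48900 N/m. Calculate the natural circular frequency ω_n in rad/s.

ω_n = √(k/m) = √(48900/107) = √457.0 = 21.38 rad/s.

21.4 rad/s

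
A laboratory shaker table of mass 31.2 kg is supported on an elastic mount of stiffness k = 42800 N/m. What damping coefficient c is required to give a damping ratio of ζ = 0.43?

994 N·s/m

c_c = 2√(k·m) = 2√(42800 × 31.2) = 2311 N·s/m.
c = ζ·c_c = 0.43 × 2311 = 993.8 N·s/m.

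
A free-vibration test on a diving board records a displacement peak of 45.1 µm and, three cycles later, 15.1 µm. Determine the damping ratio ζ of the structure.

0.0580

Logarithmic decrement δ = (1/n)·ln(x₀/x_n) = (1/3)·ln(45.1/15.1) = (1/3)·ln(2.987) = 0.3647.
ζ = δ/√(4π² + δ²) = 0.3647/√(39.48 + 0.133) = 0.3647/6.294 = 0.05795.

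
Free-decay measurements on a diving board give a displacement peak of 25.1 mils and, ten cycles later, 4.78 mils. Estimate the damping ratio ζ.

0.0264

Logarithmic decrement δ = (1/n)·ln(x₀/x_n) = (1/10)·ln(25.1/4.78) = (1/10)·ln(5.251) = 0.1658.
ζ = δ/√(4π² + δ²) = 0.1658/√(39.48 + 0.0275) = 0.1658/6.285 = 0.02639.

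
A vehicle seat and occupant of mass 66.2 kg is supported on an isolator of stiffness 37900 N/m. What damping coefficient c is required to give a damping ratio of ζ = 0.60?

1900 N·s/m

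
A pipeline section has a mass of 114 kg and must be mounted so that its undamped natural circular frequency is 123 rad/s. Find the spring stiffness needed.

k = m·ω_n² = 114 × 123.0² = 114 × 15130 = 1725000 N/m.

1720000 N/m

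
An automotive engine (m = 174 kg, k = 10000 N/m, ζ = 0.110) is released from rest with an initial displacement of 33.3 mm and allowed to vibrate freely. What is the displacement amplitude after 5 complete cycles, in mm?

Logarithmic decrement δ = 2πζ/√(1 − ζ²) = 2π × 0.1100/√(1 − 0.0121) = 0.6954.
After n cycles, x_n/x₀ = e^(−nδ), so x_5 = 33.3 × e^(−5 × 0.6954) = 33.3 × 0.03090 = 1.029 mm.

1.03 mm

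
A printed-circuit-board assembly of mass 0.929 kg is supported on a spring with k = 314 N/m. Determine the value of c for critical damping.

c_c = 2√(k·m) = 2√(314.0 × 0.929) = 2 × 17.08 = 34.16 N·s/m.

34.2 N·s/m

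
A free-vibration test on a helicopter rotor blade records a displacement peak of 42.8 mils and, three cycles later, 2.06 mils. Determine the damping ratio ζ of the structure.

0.159

Logarithmic decrement δ = (1/n)·ln(x₀/x_n) = (1/3)·ln(42.8/2.06) = (1/3)·ln(20.78) = 1.011.
ζ = δ/√(4π² + δ²) = 1.011/√(39.48 + 1.02) = 1.011/6.364 = 0.1589.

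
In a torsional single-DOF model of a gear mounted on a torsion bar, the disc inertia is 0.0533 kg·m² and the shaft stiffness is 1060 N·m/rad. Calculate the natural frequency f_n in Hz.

ω_n = √(k_t/J) = √(1060/0.0533) = √19890 = 141.0 rad/s.
f_n = ω_n/(2π) = 141.0/6.283 = 22.44 Hz.

22.4 Hz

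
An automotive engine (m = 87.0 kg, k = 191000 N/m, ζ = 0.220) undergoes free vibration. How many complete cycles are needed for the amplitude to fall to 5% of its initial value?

3 cycles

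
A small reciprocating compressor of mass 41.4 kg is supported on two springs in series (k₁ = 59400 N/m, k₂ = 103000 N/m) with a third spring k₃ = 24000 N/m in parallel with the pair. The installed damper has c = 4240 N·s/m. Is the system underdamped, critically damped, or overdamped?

overdamped

Series pair: k_s = k₁k₂/(k₁+k₂) = (59400)(103000)/(59400 + 103000) = 37670 N/m. In parallel with k₃: k_eq = 37670 + 24000 = 61670 N/m.
c_c = 2√(k_eq·m) = 3196 N·s/m; ζ = c/c_c = 4240/3196 = 1.33.
Since ζ > 1 the system is overdamped.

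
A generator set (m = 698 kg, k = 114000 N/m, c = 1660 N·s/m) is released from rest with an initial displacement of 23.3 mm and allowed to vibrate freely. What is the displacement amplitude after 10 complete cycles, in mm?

ζ = c/(2√(km)) = 1660/(2√(114000 × 698)) = 1660/17840 = 0.09305.
Logarithmic decrement δ = 2πζ/√(1 − ζ²) = 2π × 0.09305/√(1 − 0.00866) = 0.5872.
After n cycles, x_n/x₀ = e^(−nδ), so x_10 = 23.3 × e^(−10 × 0.5872) = 23.3 × 0.002818 = 0.06566 mm.

0.0657 mm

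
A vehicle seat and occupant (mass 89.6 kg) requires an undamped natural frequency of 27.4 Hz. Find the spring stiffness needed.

ω_n = 2πf_n = 2π × 27.4 = 172.2 rad/s.
k = m·ω_n² = 89.6 × 172.2² = 89.6 × 29640 = 2656000 N/m.

2660000 N/m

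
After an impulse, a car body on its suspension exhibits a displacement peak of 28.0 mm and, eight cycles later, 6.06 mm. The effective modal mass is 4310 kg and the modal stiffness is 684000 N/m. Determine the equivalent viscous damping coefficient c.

Logarithmic decrement δ = (1/n)·ln(x₀/x_n) = (1/8)·ln(28.0/6.06) = (1/8)·ln(4.620) = 0.1913.
ζ = δ/√(4π² + δ²) = 0.1913/√(39.48 + 0.0366) = 0.1913/6.286 = 0.03043.
c = ζ · 2√(km) = 0.03043 × 2√(684000 × 4310) = 0.03043 × 108600 = 3305 N·s/m.

3300 N·s/m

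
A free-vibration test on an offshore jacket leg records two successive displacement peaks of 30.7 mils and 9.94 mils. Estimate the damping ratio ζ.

0.177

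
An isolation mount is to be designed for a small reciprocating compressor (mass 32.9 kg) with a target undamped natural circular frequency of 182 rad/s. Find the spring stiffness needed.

1090000 N/m

k = m·ω_n² = 32.9 × 182.0² = 32.9 × 33120 = 1090000 N/m.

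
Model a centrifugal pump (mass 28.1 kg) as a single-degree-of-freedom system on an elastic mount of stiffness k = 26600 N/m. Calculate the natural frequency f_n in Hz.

ω_n = √(k/m) = √(26600/28.1) = √946.6 = 30.77 rad/s.
f_n = ω_n/(2π) = 30.77/6.283 = 4.897 Hz.

4.90 Hz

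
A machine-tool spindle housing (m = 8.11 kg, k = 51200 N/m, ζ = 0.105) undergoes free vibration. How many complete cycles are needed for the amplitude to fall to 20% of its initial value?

3 cycles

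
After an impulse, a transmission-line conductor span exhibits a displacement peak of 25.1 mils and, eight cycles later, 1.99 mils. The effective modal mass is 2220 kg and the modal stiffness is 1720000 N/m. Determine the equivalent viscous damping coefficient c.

Logarithmic decrement δ = (1/n)·ln(x₀/x_n) = (1/8)·ln(25.1/1.99) = (1/8)·ln(12.61) = 0.3168.
ζ = δ/√(4π² + δ²) = 0.3168/√(39.48 + 0.100) = 0.3168/6.291 = 0.05036.
c = ζ · 2√(km) = 0.05036 × 2√(1720000 × 2220) = 0.05036 × 123600 = 6224 N·s/m.

6220 N·s/m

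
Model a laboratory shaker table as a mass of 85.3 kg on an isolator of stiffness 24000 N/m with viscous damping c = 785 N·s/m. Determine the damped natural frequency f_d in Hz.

ω_n = √(k/m) = √(24000/85.3) = 16.77 rad/s.
Critical damping c_c = 2√(k·m) = 2√(24000 × 85.3) = 2862 N·s/m, so ζ = c/c_c = 785/2862 = 0.2743.
ω_d = ω_n√(1 − ζ²) = 16.77 × √(1 − 0.0753) = 16.13 rad/s.
f_d = ω_d/(2π) = 2.567 Hz.

2.57 Hz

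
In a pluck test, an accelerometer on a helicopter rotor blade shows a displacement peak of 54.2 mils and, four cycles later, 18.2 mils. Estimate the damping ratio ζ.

0.0434

Logarithmic decrement δ = (1/n)·ln(x₀/x_n) = (1/4)·ln(54.2/18.2) = (1/4)·ln(2.978) = 0.2728.
ζ = δ/√(4π² + δ²) = 0.2728/√(39.48 + 0.0744) = 0.2728/6.289 = 0.04338.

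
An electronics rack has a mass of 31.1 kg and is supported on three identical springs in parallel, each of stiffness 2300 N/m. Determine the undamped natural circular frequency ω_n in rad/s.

Parallel springs add: k_eq = 3 × 2300 = 6900 N/m.
ω_n = √(k_eq/m) = √(6900/31.1) = √221.9 = 14.90 rad/s.

14.9 rad/s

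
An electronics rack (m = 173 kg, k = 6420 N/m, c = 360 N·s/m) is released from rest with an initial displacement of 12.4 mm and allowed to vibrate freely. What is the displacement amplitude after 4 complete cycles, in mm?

ζ = c/(2√(km)) = 360/(2√(6420 × 173)) = 360/2108 = 0.1708.
Logarithmic decrement δ = 2πζ/√(1 − ζ²) = 2π × 0.1708/√(1 − 0.0292) = 1.089.
After n cycles, x_n/x₀ = e^(−nδ), so x_4 = 12.4 × e^(−4 × 1.089) = 12.4 × 0.01282 = 0.1590 mm.

0.159 mm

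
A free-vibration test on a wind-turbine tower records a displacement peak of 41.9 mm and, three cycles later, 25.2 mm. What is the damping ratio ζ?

Logarithmic decrement δ = (1/n)·ln(x₀/x_n) = (1/3)·ln(41.9/25.2) = (1/3)·ln(1.663) = 0.1695.
ζ = δ/√(4π² + δ²) = 0.1695/√(39.48 + 0.0287) = 0.1695/6.285 = 0.02696.

0.0270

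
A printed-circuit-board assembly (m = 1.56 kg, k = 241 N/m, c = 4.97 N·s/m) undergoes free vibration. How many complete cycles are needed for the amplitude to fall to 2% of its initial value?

ζ = c/(2√(km)) = 4.97/(2√(241 × 1.56)) = 4.97/38.78 = 0.1282.
Logarithmic decrement δ = 2πζ/√(1 − ζ²) = 2π × 0.1282/√(1 − 0.0164) = 0.8120.
x_n/x₀ = e^(−nδ) ≤ 0.02; take ln: n ≥ ln(1/0.02)/δ = 3.912/0.8120 = 4.818.
So 5 complete cycles are required.

5 cycles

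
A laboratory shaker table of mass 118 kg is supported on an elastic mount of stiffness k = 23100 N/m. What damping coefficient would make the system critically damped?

3300 N·s/m

c_c = 2√(k·m) = 2√(23100 × 118) = 2 × 1651 = 3302 N·s/m.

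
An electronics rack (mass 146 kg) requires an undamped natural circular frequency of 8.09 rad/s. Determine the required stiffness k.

k = m·ω_n² = 146 × 8.090² = 146 × 65.45 = 9555 N/m.

9560 N/m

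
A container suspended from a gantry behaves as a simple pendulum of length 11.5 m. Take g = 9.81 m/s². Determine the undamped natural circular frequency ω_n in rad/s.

0.924 rad/s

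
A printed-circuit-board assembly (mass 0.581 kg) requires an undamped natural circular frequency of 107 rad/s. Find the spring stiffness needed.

6650 N/m

k = m·ω_n² = 0.581 × 107.0² = 0.581 × 11450 = 6652 N/m.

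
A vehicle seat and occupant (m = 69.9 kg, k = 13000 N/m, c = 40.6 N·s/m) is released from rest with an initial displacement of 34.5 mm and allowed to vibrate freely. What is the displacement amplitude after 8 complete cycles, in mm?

ζ = c/(2√(km)) = 40.6/(2√(13000 × 69.9)) = 40.6/1907 = 0.02130.
Logarithmic decrement δ = 2πζ/√(1 − ζ²) = 2π × 0.02130/√(1 − 0.000453) = 0.1338.
After n cycles, x_n/x₀ = e^(−nδ), so x_8 = 34.5 × e^(−8 × 0.1338) = 34.5 × 0.3428 = 11.83 mm.

11.8 mm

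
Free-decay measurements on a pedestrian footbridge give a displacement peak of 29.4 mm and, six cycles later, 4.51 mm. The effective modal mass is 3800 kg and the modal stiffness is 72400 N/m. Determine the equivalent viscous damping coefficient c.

Logarithmic decrement δ = (1/n)·ln(x₀/x_n) = (1/6)·ln(29.4/4.51) = (1/6)·ln(6.519) = 0.3124.
ζ = δ/√(4π² + δ²) = 0.3124/√(39.48 + 0.0976) = 0.3124/6.291 = 0.04967.
c = ζ · 2√(km) = 0.04967 × 2√(72400 × 3800) = 0.04967 × 33170 = 1648 N·s/m.

1650 N·s/m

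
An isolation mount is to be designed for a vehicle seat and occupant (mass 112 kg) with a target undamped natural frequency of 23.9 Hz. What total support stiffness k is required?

2530000 N/m

ω_n = 2πf_n = 2π × 23.9 = 150.2 rad/s.
k = m·ω_n² = 112 × 150.2² = 112 × 22550 = 2526000 N/m.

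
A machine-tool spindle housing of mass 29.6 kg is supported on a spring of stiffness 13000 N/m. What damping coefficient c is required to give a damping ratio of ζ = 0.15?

c_c = 2√(k·m) = 2√(13000 × 29.6) = 1241 N·s/m.
c = ζ·c_c = 0.15 × 1241 = 186.1 N·s/m.

186 N·s/m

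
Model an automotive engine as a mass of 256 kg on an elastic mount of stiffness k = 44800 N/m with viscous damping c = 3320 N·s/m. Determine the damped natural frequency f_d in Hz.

1.84 Hz

ω_n = √(k/m) = √(44800/256) = 13.23 rad/s.
Critical damping c_c = 2√(k·m) = 2√(44800 × 256) = 6773 N·s/m, so ζ = c/c_c = 3320/6773 = 0.4902.
ω_d = ω_n√(1 − ζ²) = 13.23 × √(1 − 0.240) = 11.53 rad/s.
f_d = ω_d/(2π) = 1.835 Hz.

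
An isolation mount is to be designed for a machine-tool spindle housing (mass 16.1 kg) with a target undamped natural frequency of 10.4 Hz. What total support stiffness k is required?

68700 N/m

ω_n = 2πf_n = 2π × 10.4 = 65.35 rad/s.
k = m·ω_n² = 16.1 × 65.35² = 16.1 × 4270 = 68750 N/m.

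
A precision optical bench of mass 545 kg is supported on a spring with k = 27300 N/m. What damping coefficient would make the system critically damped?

c_c = 2√(k·m) = 2√(27300 × 545) = 2 × 3857 = 7715 N·s/m.

7710 N·s/m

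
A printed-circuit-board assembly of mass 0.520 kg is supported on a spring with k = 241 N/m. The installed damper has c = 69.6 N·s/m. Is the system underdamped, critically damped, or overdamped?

c_c = 2√(k·m) = 22.39 N·s/m; ζ = c/c_c = 69.6/22.39 = 3.11.
Since ζ > 1 the system is overdamped.

overdamped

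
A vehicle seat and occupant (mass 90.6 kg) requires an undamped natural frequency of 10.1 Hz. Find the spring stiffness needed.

365000 N/m

ω_n = 2πf_n = 2π × 10.1 = 63.46 rad/s.
k = m·ω_n² = 90.6 × 63.46² = 90.6 × 4027 = 364900 N/m.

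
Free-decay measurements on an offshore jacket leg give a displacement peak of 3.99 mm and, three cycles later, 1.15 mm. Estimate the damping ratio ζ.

Logarithmic decrement δ = (1/n)·ln(x₀/x_n) = (1/3)·ln(3.99/1.15) = (1/3)·ln(3.470) = 0.4147.
ζ = δ/√(4π² + δ²) = 0.4147/√(39.48 + 0.172) = 0.4147/6.297 = 0.06585.

0.0659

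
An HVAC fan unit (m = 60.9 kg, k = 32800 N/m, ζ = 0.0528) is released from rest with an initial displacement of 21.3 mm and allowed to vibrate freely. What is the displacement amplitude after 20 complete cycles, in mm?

Logarithmic decrement δ = 2πζ/√(1 − ζ²) = 2π × 0.05280/√(1 − 0.00279) = 0.3322.
After n cycles, x_n/x₀ = e^(−nδ), so x_20 = 21.3 × e^(−20 × 0.3322) = 21.3 × 0.001301 = 0.02772 mm.

0.0277 mm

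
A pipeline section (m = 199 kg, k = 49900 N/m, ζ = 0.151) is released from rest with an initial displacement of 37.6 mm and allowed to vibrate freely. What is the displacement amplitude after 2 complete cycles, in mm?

5.52 mm

Logarithmic decrement δ = 2πζ/√(1 − ζ²) = 2π × 0.1510/√(1 − 0.0228) = 0.9598.
After n cycles, x_n/x₀ = e^(−nδ), so x_2 = 37.6 × e^(−2 × 0.9598) = 37.6 × 0.1467 = 5.515 mm.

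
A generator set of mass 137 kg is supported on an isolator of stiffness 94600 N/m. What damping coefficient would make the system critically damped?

c_c = 2√(k·m) = 2√(94600 × 137) = 2 × 3600 = 7200 N·s/m.

7200 N·s/m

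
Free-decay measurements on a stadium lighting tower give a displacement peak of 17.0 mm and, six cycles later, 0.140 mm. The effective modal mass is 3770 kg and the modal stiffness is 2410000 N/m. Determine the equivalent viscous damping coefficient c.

Logarithmic decrement δ = (1/n)·ln(x₀/x_n) = (1/6)·ln(17.0/0.140) = (1/6)·ln(121.4) = 0.7999.
ζ = δ/√(4π² + δ²) = 0.7999/√(39.48 + 0.640) = 0.7999/6.334 = 0.1263.
c = ζ · 2√(km) = 0.1263 × 2√(2410000 × 3770) = 0.1263 × 190600 = 24080 N·s/m.

24100 N·s/m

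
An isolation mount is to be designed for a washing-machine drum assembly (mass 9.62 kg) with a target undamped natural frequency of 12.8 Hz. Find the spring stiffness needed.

62200 N/m

ω_n = 2πf_n = 2π × 12.8 = 80.42 rad/s.
k = m·ω_n² = 9.62 × 80.42² = 9.62 × 6468 = 62220 N/m.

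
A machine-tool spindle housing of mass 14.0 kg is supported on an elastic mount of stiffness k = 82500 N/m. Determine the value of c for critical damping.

c_c = 2√(k·m) = 2√(82500 × 14.0) = 2 × 1075 = 2149 N·s/m.

2150 N·s/m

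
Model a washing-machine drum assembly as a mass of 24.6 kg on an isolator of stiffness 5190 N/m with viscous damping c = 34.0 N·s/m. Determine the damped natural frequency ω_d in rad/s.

14.5 rad/s

ω_n = √(k/m) = √(5190/24.6) = 14.52 rad/s.
Critical damping c_c = 2√(k·m) = 2√(5190 × 24.6) = 714.6 N·s/m, so ζ = c/c_c = 34.0/714.6 = 0.04758.
ω_d = ω_n√(1 − ζ²) = 14.52 × √(1 − 0.00226) = 14.51 rad/s.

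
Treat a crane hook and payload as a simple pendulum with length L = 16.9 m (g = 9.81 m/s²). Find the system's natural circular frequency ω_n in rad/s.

0.762 rad/s

For a simple pendulum ω_n = √(g/L) = √(9.81/16.9) = √0.5805 = 0.7619 rad/s.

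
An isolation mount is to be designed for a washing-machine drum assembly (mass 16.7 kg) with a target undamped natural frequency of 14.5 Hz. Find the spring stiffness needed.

139000 N/m

ω_n = 2πf_n = 2π × 14.5 = 91.11 rad/s.
k = m·ω_n² = 16.7 × 91.11² = 16.7 × 8300 = 138600 N/m.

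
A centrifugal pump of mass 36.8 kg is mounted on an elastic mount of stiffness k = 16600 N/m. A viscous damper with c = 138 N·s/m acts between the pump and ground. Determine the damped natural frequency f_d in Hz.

3.37 Hz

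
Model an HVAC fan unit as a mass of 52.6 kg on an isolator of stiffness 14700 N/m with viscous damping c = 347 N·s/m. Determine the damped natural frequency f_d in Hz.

2.61 Hz

ω_n = √(k/m) = √(14700/52.6) = 16.72 rad/s.
Critical damping c_c = 2√(k·m) = 2√(14700 × 52.6) = 1759 N·s/m, so ζ = c/c_c = 347/1759 = 0.1973.
ω_d = ω_n√(1 − ζ²) = 16.72 × √(1 − 0.0389) = 16.39 rad/s.
f_d = ω_d/(2π) = 2.608 Hz.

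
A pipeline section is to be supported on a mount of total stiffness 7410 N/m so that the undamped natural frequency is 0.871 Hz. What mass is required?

247 kg

ω_n = 2πf_n = 2π × 0.871 = 5.473 rad/s.
m = k/ω_n² = 7410/5.473² = 7410/29.95 = 247.4 kg.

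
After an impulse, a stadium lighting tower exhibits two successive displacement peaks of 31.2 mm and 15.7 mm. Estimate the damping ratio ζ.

Logarithmic decrement δ = (1/n)·ln(x₀/x_n) = (1/1)·ln(31.2/15.7) = (1/1)·ln(1.987) = 0.6868.
ζ = δ/√(4π² + δ²) = 0.6868/√(39.48 + 0.472) = 0.6868/6.321 = 0.1087.

0.109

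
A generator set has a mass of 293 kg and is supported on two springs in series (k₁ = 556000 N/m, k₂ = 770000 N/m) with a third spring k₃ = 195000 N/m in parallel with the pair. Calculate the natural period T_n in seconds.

Series pair: k_s = k₁k₂/(k₁+k₂) = (556000)(770000)/(556000 + 770000) = 322900 N/m. In parallel with k₃: k_eq = 322900 + 195000 = 517900 N/m.
ω_n = √(k_eq/m) = √(517900/293) = √1767 = 42.04 rad/s.
T_n = 2π/ω_n = 6.283/42.04 = 0.1495 s.

0.149 s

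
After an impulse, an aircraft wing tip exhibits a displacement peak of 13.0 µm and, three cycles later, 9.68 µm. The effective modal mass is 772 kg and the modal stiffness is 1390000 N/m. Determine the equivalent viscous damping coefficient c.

1020 N·s/m

Logarithmic decrement δ = (1/n)·ln(x₀/x_n) = (1/3)·ln(13.0/9.68) = (1/3)·ln(1.343) = 0.09830.
ζ = δ/√(4π² + δ²) = 0.09830/√(39.48 + 0.00966) = 0.09830/6.284 = 0.01564.
c = ζ · 2√(km) = 0.01564 × 2√(1390000 × 772) = 0.01564 × 65520 = 1025 N·s/m.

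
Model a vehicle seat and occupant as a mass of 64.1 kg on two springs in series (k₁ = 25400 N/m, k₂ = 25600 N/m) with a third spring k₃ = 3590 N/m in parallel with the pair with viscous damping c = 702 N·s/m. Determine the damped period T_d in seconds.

Series pair: k_s = k₁k₂/(k₁+k₂) = (25400)(25600)/(25400 + 25600) = 12750 N/m. In parallel with k₃: k_eq = 12750 + 3590 = 16340 N/m.
ω_n = √(k_eq/m) = √(16340/64.1) = 15.97 rad/s.
Critical damping c_c = 2√(k_eq·m) = 2√(16340 × 64.1) = 2047 N·s/m, so ζ = c/c_c = 702/2047 = 0.3430.
ω_d = ω_n√(1 − ζ²) = 15.97 × √(1 − 0.118) = 15.00 rad/s.
T_d = 2π/ω_d = 0.4189 s.

0.419 s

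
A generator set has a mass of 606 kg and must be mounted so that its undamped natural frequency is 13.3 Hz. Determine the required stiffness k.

4230000 N/m

ω_n = 2πf_n = 2π × 13.3 = 83.57 rad/s.
k = m·ω_n² = 606 × 83.57² = 606 × 6983 = 4232000 N/m.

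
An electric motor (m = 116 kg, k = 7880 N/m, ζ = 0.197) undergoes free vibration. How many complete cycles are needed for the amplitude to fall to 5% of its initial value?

Logarithmic decrement δ = 2πζ/√(1 − ζ²) = 2π × 0.1970/√(1 − 0.0388) = 1.263.
x_n/x₀ = e^(−nδ) ≤ 0.05; take ln: n ≥ ln(1/0.05)/δ = 2.996/1.263 = 2.373.
So 3 complete cycles are required.

3 cycles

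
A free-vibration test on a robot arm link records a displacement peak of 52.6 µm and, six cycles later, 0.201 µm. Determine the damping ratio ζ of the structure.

Logarithmic decrement δ = (1/n)·ln(x₀/x_n) = (1/6)·ln(52.6/0.201) = (1/6)·ln(261.7) = 0.9279.
ζ = δ/√(4π² + δ²) = 0.9279/√(39.48 + 0.861) = 0.9279/6.351 = 0.1461.

0.146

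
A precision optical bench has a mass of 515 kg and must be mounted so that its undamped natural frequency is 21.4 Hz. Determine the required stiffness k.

9310000 N/m

ω_n = 2πf_n = 2π × 21.4 = 134.5 rad/s.
k = m·ω_n² = 515 × 134.5² = 515 × 18080 = 9311000 N/m.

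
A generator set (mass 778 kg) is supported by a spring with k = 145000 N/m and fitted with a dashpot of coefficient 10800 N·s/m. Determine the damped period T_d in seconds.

ω_n = √(k/m) = √(145000/778) = 13.65 rad/s.
Critical damping c_c = 2√(k·m) = 2√(145000 × 778) = 21240 N·s/m, so ζ = c/c_c = 10800/21240 = 0.5084.
ω_d = ω_n√(1 − ζ²) = 13.65 × √(1 − 0.258) = 11.76 rad/s.
T_d = 2π/ω_d = 0.5345 s.

0.534 s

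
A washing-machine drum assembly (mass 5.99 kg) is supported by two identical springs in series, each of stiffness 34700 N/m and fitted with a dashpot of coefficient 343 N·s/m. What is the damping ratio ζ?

0.532

Series springs: 1/k_eq = 2/34700, so k_eq = 34700/2 = 17350 N/m.
ω_n = √(k_eq/m) = √(17350/5.99) = 53.82 rad/s.
Critical damping c_c = 2√(k_eq·m) = 2√(17350 × 5.99) = 644.8 N·s/m, so ζ = c/c_c = 343/644.8 = 0.5320.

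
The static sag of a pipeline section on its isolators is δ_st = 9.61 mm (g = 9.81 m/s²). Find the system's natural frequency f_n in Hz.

5.09 Hz

ω_n = √(g/δ_st) = √(9.81/0.00961) = √1021 = 31.95 rad/s.
f_n = ω_n/(2π) = 31.95/6.283 = 5.085 Hz.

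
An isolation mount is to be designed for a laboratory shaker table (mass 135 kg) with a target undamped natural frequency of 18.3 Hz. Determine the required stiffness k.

ω_n = 2πf_n = 2π × 18.3 = 115.0 rad/s.
k = m·ω_n² = 135 × 115.0² = 135 × 13220 = 1785000 N/m.

1780000 N/m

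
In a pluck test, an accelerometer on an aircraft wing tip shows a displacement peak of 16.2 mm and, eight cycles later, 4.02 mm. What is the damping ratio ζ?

0.0277

Logarithmic decrement δ = (1/n)·ln(x₀/x_n) = (1/8)·ln(16.2/4.02) = (1/8)·ln(4.030) = 0.1742.
ζ = δ/√(4π² + δ²) = 0.1742/√(39.48 + 0.0304) = 0.1742/6.286 = 0.02772.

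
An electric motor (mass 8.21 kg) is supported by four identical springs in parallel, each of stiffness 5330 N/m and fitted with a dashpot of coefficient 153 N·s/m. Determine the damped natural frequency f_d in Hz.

Parallel springs add: k_eq = 4 × 5330 = 21320 N/m.
ω_n = √(k_eq/m) = √(21320/8.21) = 50.96 rad/s.
Critical damping c_c = 2√(k_eq·m) = 2√(21320 × 8.21) = 836.7 N·s/m, so ζ = c/c_c = 153/836.7 = 0.1829.
ω_d = ω_n√(1 − ζ²) = 50.96 × √(1 − 0.0334) = 50.10 rad/s.
f_d = ω_d/(2π) = 7.974 Hz.

7.97 Hz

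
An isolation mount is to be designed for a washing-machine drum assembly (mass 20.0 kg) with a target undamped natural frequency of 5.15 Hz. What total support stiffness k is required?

ω_n = 2πf_n = 2π × 5.15 = 32.36 rad/s.
k = m·ω_n² = 20.0 × 32.36² = 20.0 × 1047 = 20940 N/m.

20900 N/m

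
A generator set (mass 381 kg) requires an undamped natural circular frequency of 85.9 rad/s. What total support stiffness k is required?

k = m·ω_n² = 381 × 85.90² = 381 × 7379 = 2811000 N/m.

2810000 N/m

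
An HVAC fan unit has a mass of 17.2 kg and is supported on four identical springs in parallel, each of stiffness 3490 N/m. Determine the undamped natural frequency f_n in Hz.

4.53 Hz

Parallel springs add: k_eq = 4 × 3490 = 13960 N/m.
ω_n = √(k_eq/m) = √(13960/17.2) = √811.6 = 28.49 rad/s.
f_n = ω_n/(2π) = 28.49/6.283 = 4.534 Hz.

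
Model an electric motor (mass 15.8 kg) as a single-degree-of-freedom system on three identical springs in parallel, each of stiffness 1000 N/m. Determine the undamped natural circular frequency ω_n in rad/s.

Parallel springs add: k_eq = 3 × 1000 = 3000 N/m.
ω_n = √(k_eq/m) = √(3000/15.8) = √189.9 = 13.78 rad/s.

13.8 rad/s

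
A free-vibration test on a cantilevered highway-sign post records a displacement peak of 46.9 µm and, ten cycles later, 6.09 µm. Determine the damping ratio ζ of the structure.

0.0325

Logarithmic decrement δ = (1/n)·ln(x₀/x_n) = (1/10)·ln(46.9/6.09) = (1/10)·ln(7.701) = 0.2041.
ζ = δ/√(4π² + δ²) = 0.2041/√(39.48 + 0.0417) = 0.2041/6.287 = 0.03247.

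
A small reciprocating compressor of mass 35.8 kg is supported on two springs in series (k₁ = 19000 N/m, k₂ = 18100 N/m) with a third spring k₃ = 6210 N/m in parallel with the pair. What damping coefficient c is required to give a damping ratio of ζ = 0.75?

Series pair: k_s = k₁k₂/(k₁+k₂) = (19000)(18100)/(19000 + 18100) = 9270 N/m. In parallel with k₃: k_eq = 9270 + 6210 = 15480 N/m.
c_c = 2√(k_eq·m) = 2√(15480 × 35.8) = 1489 N·s/m.
c = ζ·c_c = 0.75 × 1489 = 1117 N·s/m.

1120 N·s/m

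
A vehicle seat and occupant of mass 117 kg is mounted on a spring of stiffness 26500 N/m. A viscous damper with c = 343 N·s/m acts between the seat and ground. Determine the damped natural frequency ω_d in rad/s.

15.0 rad/s

ω_n = √(k/m) = √(26500/117) = 15.05 rad/s.
Critical damping c_c = 2√(k·m) = 2√(26500 × 117) = 3522 N·s/m, so ζ = c/c_c = 343/3522 = 0.09740.
ω_d = ω_n√(1 − ζ²) = 15.05 × √(1 − 0.00949) = 14.98 rad/s.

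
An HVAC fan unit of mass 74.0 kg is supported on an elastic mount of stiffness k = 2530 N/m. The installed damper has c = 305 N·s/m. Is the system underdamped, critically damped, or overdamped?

c_c = 2√(k·m) = 865.4 N·s/m; ζ = c/c_c = 305/865.4 = 0.352.
Since ζ < 1 the system is underdamped.

underdamped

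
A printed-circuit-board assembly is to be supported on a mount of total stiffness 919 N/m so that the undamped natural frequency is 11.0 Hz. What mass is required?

ω_n = 2πf_n = 2π × 11.0 = 69.12 rad/s.
m = k/ω_n² = 919/69.12² = 919/4777 = 0.1924 kg.

0.192 kg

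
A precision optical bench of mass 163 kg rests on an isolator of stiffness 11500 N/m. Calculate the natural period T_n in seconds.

0.748 s

ω_n = √(k/m) = √(11500/163) = √70.55 = 8.400 rad/s.
T_n = 2π/ω_n = 6.283/8.400 = 0.7480 s.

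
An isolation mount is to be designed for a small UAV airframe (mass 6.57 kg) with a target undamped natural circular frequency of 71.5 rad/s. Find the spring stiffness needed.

33600 N/m

k = m·ω_n² = 6.57 × 71.50² = 6.57 × 5112 = 33590 N/m.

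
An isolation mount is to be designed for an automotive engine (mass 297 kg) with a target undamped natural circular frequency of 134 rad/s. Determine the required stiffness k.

5330000 N/m

k = m·ω_n² = 297 × 134.0² = 297 × 17960 = 5333000 N/m.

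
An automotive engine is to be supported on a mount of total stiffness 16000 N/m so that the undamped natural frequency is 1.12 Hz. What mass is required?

ω_n = 2πf_n = 2π × 1.12 = 7.037 rad/s.
m = k/ω_n² = 16000/7.037² = 16000/49.52 = 323.1 kg.

323 kg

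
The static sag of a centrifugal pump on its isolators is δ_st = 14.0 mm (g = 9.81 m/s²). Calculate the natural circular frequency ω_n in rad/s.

ω_n = √(g/δ_st) = √(9.81/0.0140) = √700.7 = 26.47 rad/s.

26.5 rad/s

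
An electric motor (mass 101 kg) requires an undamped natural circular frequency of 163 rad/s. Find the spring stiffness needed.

k = m·ω_n² = 101 × 163.0² = 101 × 26570 = 2683000 N/m.

2680000 N/m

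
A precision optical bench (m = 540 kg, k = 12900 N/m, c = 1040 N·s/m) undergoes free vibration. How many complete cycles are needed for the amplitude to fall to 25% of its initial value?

ζ = c/(2√(km)) = 1040/(2√(12900 × 540)) = 1040/5279 = 0.1970.
Logarithmic decrement δ = 2πζ/√(1 − ζ²) = 2π × 0.1970/√(1 − 0.0388) = 1.263.
x_n/x₀ = e^(−nδ) ≤ 0.25; take ln: n ≥ ln(1/0.25)/δ = 1.386/1.263 = 1.098.
So 2 complete cycles are required.

2 cycles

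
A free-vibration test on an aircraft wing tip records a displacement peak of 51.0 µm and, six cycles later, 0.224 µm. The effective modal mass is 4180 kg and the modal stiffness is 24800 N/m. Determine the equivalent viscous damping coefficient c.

Logarithmic decrement δ = (1/n)·ln(x₀/x_n) = (1/6)·ln(51.0/0.224) = (1/6)·ln(227.7) = 0.9047.
ζ = δ/√(4π² + δ²) = 0.9047/√(39.48 + 0.818) = 0.9047/6.348 = 0.1425.
c = ζ · 2√(km) = 0.1425 × 2√(24800 × 4180) = 0.1425 × 20360 = 2902 N·s/m.

2900 N·s/m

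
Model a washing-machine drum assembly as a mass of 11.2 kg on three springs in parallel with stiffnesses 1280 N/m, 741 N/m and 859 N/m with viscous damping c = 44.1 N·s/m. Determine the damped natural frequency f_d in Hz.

Parallel springs add: k_eq = 1280 + 741 + 859 = 2880 N/m.
ω_n = √(k_eq/m) = √(2880/11.2) = 16.04 rad/s.
Critical damping c_c = 2√(k_eq·m) = 2√(2880 × 11.2) = 359.2 N·s/m, so ζ = c/c_c = 44.1/359.2 = 0.1228.
ω_d = ω_n√(1 − ζ²) = 16.04 × √(1 − 0.0151) = 15.91 rad/s.
f_d = ω_d/(2π) = 2.533 Hz.

2.53 Hz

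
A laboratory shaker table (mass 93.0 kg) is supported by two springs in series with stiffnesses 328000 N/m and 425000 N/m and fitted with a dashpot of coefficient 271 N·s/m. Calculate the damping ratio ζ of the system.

Series springs: 1/k_eq = 1/328000 + 1/425000 = 5.402×10^-6, so k_eq = 185100 N/m.
ω_n = √(k_eq/m) = √(185100/93.0) = 44.62 rad/s.
Critical damping c_c = 2√(k_eq·m) = 2√(185100 × 93.0) = 8299 N·s/m, so ζ = c/c_c = 271/8299 = 0.03266.

0.0327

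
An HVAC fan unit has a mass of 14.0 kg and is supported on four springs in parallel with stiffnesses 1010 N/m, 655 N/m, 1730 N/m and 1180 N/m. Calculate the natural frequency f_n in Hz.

Parallel springs add: k_eq = 1010 + 655 + 1730 + 1180 = 4575 N/m.
ω_n = √(k_eq/m) = √(4575/14.0) = √326.8 = 18.08 rad/s.
f_n = ω_n/(2π) = 18.08/6.283 = 2.877 Hz.

2.88 Hz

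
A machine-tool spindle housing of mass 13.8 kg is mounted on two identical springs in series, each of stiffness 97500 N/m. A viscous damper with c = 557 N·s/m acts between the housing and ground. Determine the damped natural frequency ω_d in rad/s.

55.9 rad/s

Series springs: 1/k_eq = 2/97500, so k_eq = 97500/2 = 48750 N/m.
ω_n = √(k_eq/m) = √(48750/13.8) = 59.44 rad/s.
Critical damping c_c = 2√(k_eq·m) = 2√(48750 × 13.8) = 1640 N·s/m, so ζ = c/c_c = 557/1640 = 0.3395.
ω_d = ω_n√(1 − ζ²) = 59.44 × √(1 − 0.115) = 55.90 rad/s.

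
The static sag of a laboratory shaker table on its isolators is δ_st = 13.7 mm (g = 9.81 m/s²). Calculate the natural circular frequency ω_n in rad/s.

26.8 rad/s

ω_n = √(g/δ_st) = √(9.81/0.0137) = √716.1 = 26.76 rad/s.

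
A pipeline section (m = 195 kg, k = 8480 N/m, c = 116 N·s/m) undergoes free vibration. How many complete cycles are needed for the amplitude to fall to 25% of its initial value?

5 cycles

ζ = c/(2√(km)) = 116/(2√(8480 × 195)) = 116/2572 = 0.04510.
Logarithmic decrement δ = 2πζ/√(1 − ζ²) = 2π × 0.04510/√(1 − 0.00203) = 0.2837.
x_n/x₀ = e^(−nδ) ≤ 0.25; take ln: n ≥ ln(1/0.25)/δ = 1.386/0.2837 = 4.887.
So 5 complete cycles are required.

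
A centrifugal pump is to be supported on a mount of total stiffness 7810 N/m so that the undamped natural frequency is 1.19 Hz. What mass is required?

ω_n = 2πf_n = 2π × 1.19 = 7.477 rad/s.
m = k/ω_n² = 7810/7.477² = 7810/55.91 = 139.7 kg.

140 kg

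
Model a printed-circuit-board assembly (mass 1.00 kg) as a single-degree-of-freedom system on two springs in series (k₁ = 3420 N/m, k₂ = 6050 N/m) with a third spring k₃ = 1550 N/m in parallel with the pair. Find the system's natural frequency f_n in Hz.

Series pair: k_s = k₁k₂/(k₁+k₂) = (3420)(6050)/(3420 + 6050) = 2185 N/m. In parallel with k₃: k_eq = 2185 + 1550 = 3735 N/m.
ω_n = √(k_eq/m) = √(3735/1.00) = √3735 = 61.11 rad/s.
f_n = ω_n/(2π) = 61.11/6.283 = 9.727 Hz.

9.73 Hz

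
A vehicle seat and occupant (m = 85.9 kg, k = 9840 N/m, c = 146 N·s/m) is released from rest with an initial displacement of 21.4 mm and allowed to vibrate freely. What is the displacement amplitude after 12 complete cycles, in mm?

ζ = c/(2√(km)) = 146/(2√(9840 × 85.9)) = 146/1839 = 0.07940.
Logarithmic decrement δ = 2πζ/√(1 − ζ²) = 2π × 0.07940/√(1 − 0.00630) = 0.5005.
After n cycles, x_n/x₀ = e^(−nδ), so x_12 = 21.4 × e^(−12 × 0.5005) = 21.4 × 0.002465 = 0.05274 mm.

0.0527 mm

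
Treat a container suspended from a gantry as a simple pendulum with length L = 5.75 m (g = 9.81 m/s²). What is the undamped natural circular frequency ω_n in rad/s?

For a simple pendulum ω_n = √(g/L) = √(9.81/5.75) = √1.706 = 1.306 rad/s.

1.31 rad/s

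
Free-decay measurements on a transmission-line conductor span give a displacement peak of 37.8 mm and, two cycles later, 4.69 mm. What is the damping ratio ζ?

Logarithmic decrement δ = (1/n)·ln(x₀/x_n) = (1/2)·ln(37.8/4.69) = (1/2)·ln(8.060) = 1.043.
ζ = δ/√(4π² + δ²) = 1.043/√(39.48 + 1.09) = 1.043/6.369 = 0.1638.

0.164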